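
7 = 7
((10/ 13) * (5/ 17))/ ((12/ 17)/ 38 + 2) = 475/ 4238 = 0.11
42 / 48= 7 / 8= 0.88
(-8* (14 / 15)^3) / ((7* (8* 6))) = -196 / 10125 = -0.02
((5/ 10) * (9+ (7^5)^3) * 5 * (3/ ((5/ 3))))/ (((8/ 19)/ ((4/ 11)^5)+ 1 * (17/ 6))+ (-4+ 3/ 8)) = 326517489310.85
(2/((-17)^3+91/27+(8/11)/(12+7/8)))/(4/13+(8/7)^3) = -2165163/9569169056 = -0.00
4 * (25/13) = 100/13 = 7.69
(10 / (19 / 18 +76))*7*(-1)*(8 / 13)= -10080 / 18031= -0.56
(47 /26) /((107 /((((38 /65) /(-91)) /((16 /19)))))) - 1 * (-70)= 9215079833 /131644240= 70.00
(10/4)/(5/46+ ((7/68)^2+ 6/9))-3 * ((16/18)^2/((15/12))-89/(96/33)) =20163721319/216660960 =93.07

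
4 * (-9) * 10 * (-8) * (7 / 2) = 10080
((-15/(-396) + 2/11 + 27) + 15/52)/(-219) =-11801/93951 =-0.13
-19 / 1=-19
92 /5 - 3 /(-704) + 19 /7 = 520361 /24640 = 21.12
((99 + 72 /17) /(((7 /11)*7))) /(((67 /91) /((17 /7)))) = 250965 /3283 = 76.44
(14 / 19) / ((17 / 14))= 196 / 323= 0.61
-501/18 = -167/6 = -27.83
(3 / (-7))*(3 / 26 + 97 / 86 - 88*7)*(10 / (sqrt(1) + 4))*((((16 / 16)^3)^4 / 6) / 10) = 343649 / 39130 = 8.78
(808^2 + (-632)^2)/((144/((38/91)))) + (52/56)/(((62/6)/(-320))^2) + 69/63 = 443350663/112437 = 3943.10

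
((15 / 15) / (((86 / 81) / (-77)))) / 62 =-6237 / 5332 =-1.17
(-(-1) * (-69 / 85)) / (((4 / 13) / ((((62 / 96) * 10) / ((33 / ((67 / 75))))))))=-621023 / 1346400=-0.46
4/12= 1/3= 0.33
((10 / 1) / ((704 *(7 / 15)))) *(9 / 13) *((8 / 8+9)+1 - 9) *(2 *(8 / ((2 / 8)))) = 2700 / 1001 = 2.70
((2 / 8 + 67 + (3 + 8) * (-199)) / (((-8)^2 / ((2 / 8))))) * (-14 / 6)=19803 / 1024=19.34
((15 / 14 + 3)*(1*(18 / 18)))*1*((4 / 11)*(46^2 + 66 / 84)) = 1689195 / 539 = 3133.94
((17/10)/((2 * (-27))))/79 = -17/42660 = -0.00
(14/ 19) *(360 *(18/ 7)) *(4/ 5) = 10368/ 19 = 545.68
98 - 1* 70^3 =-342902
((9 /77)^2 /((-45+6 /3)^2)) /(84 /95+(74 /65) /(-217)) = 0.00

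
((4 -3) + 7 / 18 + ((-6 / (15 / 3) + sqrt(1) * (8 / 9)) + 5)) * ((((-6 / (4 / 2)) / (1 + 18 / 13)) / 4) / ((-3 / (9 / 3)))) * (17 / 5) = 120887 / 18600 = 6.50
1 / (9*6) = 1 / 54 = 0.02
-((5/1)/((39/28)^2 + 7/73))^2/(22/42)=-1719638457600/149348577851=-11.51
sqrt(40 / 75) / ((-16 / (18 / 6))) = -sqrt(30) / 40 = -0.14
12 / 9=4 / 3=1.33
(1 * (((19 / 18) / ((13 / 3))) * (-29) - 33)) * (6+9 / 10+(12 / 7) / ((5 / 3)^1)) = -115625 / 364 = -317.65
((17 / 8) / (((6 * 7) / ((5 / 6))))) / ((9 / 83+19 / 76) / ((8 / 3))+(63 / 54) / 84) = 1411 / 4963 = 0.28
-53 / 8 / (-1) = 6.62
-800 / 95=-160 / 19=-8.42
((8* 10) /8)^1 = 10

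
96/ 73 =1.32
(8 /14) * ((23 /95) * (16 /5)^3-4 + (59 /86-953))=-1937067474 /3574375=-541.93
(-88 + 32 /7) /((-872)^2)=-73 /665336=-0.00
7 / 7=1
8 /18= 4 /9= 0.44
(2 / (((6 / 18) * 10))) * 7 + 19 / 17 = 452 / 85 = 5.32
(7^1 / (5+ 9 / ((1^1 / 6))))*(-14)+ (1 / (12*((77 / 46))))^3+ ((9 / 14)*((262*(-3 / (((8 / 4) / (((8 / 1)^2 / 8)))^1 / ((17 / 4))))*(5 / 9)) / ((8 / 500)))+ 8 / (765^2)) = -37612561969119771317 / 126106375764600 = -298260.59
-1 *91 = -91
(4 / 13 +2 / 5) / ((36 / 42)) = 161 / 195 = 0.83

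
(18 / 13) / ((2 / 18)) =162 / 13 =12.46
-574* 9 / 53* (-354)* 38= 1311189.28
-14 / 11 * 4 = -56 / 11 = -5.09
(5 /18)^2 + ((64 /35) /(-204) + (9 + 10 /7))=289081 /27540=10.50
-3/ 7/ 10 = -0.04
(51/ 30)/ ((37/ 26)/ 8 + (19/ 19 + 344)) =1768/ 358985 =0.00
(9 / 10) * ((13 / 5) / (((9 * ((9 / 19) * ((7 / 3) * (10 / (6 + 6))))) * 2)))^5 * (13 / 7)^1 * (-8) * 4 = -191226511009456 / 37690189892578125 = -0.01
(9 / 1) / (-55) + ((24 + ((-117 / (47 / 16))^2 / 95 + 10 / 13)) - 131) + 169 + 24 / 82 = 19586995473 / 246075973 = 79.60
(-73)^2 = 5329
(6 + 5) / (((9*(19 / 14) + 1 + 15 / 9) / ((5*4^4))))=118272 / 125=946.18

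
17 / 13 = 1.31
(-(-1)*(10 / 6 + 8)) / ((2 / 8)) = 116 / 3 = 38.67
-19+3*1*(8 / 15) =-87 / 5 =-17.40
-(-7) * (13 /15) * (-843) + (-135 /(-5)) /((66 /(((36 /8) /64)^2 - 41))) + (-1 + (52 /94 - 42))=-438215779021 /84705280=-5173.42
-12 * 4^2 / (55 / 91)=-317.67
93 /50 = 1.86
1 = 1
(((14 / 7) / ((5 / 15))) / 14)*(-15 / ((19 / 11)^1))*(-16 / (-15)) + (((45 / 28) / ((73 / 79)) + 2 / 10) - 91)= -18064699 / 194180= -93.03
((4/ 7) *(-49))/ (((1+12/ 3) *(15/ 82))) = -2296/ 75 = -30.61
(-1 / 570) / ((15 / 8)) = -4 / 4275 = -0.00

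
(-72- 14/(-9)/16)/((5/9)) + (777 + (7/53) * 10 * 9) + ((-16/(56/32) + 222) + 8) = 880.32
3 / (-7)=-0.43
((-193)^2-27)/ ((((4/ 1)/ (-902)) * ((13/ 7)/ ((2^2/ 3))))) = -235019708/ 39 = -6026146.36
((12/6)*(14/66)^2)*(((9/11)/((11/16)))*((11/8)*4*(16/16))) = 784/1331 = 0.59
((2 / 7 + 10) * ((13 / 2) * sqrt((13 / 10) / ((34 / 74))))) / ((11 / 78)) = 18252 * sqrt(81770) / 6545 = 797.44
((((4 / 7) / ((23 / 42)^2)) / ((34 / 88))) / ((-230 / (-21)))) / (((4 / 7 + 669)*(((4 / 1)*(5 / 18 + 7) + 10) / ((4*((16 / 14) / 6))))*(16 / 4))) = 15876 / 4847271965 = 0.00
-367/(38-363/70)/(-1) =11.18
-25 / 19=-1.32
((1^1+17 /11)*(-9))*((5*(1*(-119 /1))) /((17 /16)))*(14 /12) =164640 /11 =14967.27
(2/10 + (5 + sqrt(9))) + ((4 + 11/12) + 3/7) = 5689/420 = 13.55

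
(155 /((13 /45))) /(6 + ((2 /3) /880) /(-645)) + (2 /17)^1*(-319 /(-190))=9611886255653 /107250837005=89.62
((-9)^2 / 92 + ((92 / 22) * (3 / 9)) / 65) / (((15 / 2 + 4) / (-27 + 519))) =14594114 / 378235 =38.58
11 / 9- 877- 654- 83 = -14515 / 9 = -1612.78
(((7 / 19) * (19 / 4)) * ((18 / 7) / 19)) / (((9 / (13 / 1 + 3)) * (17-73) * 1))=-1 / 133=-0.01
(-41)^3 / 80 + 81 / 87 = -1996549 / 2320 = -860.58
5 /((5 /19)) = 19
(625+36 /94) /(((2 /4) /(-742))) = -928068.34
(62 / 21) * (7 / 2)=31 / 3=10.33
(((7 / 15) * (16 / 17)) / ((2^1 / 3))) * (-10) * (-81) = 9072 / 17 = 533.65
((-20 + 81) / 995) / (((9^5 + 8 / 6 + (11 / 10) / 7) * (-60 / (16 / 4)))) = -854 / 12338599985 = -0.00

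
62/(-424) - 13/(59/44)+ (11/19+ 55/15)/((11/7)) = -5090069/712956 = -7.14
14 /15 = 0.93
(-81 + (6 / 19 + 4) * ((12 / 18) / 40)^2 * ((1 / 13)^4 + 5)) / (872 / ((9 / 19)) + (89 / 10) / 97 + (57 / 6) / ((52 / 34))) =-3837020616969 / 87509123759915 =-0.04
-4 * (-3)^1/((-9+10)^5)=12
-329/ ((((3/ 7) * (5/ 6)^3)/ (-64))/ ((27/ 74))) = 143265024/ 4625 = 30976.22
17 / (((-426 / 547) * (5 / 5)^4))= -9299 / 426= -21.83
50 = 50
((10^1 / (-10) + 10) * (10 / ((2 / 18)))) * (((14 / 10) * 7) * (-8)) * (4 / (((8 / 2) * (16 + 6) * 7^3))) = -648 / 77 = -8.42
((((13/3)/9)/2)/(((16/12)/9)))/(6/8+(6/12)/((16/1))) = 52/25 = 2.08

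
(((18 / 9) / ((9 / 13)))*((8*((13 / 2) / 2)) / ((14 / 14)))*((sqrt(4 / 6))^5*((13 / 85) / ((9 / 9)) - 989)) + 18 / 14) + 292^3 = 174279625 / 7 - 227276608*sqrt(6) / 20655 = 24870136.41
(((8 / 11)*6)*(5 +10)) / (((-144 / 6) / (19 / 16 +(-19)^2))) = -86925 / 88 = -987.78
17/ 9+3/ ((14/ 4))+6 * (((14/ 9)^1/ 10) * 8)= 3217/ 315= 10.21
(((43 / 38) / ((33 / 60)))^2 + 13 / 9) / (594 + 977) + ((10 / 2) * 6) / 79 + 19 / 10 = 1114071034729 / 487908470610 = 2.28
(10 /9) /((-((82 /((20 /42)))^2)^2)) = -6250 /4946011425369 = -0.00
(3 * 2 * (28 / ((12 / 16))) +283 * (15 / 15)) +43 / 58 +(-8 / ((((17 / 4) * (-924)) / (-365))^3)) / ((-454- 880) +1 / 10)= 23789018963398865413 / 46852629521905746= 507.74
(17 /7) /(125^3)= 17 /13671875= 0.00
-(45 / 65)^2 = -81 / 169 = -0.48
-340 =-340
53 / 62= 0.85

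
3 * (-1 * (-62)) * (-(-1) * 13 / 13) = 186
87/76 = 1.14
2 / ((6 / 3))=1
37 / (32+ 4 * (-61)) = -37 / 212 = -0.17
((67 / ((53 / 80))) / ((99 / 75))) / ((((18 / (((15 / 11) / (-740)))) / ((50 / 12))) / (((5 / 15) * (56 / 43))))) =-11725000 / 826449723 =-0.01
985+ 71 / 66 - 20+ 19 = 65015 / 66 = 985.08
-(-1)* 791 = 791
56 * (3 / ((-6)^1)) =-28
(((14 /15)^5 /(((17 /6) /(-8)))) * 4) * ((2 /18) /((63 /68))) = -0.96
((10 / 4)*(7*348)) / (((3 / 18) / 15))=548100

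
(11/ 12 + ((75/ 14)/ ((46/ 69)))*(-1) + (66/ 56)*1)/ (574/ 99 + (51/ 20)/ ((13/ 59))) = -1070355/ 3129917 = -0.34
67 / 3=22.33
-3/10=-0.30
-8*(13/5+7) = -384/5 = -76.80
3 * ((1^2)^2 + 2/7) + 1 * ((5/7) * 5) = 7.43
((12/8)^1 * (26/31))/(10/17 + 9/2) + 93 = 500085/5363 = 93.25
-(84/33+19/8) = -4.92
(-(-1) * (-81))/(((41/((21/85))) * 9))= -189/3485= -0.05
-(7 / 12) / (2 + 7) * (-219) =511 / 36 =14.19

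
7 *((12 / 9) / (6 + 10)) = 0.58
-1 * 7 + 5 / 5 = -6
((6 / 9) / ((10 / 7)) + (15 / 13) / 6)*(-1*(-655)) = 33667 / 78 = 431.63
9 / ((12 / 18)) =27 / 2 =13.50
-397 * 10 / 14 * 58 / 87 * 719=-2854430 / 21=-135925.24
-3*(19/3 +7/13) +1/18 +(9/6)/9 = -2386/117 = -20.39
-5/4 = -1.25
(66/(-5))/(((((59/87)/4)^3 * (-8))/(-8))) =-2781516672/1026895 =-2708.67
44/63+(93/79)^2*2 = 1364378/393183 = 3.47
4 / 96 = 1 / 24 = 0.04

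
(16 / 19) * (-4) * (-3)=192 / 19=10.11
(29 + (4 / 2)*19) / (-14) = -67 / 14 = -4.79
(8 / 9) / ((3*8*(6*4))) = 1 / 648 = 0.00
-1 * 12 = -12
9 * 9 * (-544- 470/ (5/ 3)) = -66906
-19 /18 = -1.06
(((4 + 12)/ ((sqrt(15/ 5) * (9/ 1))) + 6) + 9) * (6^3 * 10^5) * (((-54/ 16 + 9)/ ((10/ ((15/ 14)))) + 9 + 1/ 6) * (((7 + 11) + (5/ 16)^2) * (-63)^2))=17964240328125 * sqrt(3)/ 2 + 7275517332890625/ 32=242917405136677.18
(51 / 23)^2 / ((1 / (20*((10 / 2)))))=260100 / 529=491.68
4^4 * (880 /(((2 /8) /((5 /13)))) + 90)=4805120 /13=369624.62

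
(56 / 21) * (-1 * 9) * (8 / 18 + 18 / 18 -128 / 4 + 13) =1264 / 3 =421.33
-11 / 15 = -0.73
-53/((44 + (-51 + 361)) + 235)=-53/589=-0.09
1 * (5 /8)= 5 /8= 0.62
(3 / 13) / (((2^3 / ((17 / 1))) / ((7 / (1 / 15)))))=5355 / 104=51.49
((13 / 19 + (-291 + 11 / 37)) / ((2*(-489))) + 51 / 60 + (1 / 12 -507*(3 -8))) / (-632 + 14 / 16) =-34874885428 / 8678397915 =-4.02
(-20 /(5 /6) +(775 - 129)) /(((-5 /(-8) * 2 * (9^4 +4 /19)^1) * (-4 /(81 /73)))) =-957258 /45501995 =-0.02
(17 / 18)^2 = 0.89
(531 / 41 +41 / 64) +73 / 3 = 298547 / 7872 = 37.93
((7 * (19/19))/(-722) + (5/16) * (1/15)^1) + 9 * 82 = 12788257/17328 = 738.01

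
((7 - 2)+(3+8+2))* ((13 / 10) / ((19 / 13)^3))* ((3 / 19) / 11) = 771147 / 7167655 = 0.11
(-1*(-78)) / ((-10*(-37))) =39 / 185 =0.21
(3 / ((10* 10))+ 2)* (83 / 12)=16849 / 1200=14.04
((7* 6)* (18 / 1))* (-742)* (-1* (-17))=-9536184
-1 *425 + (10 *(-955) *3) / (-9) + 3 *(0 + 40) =8635 / 3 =2878.33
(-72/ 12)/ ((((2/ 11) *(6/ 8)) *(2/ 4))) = -88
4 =4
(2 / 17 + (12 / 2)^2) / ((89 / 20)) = 12280 / 1513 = 8.12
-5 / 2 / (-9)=5 / 18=0.28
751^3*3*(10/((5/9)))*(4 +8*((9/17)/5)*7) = 19304387091576/85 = 227110436371.48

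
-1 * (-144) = 144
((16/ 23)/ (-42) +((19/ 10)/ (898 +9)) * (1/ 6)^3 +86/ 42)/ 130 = 640635299/ 41004381600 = 0.02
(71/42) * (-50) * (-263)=22229.76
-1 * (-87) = 87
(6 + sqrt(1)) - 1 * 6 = 1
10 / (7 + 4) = 0.91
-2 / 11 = -0.18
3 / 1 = 3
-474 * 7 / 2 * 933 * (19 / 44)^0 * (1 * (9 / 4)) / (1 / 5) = -69653115 / 4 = -17413278.75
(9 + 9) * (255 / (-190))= -459 / 19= -24.16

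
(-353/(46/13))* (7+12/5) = -937.75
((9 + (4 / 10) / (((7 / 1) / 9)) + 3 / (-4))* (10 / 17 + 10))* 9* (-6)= -596322 / 119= -5011.11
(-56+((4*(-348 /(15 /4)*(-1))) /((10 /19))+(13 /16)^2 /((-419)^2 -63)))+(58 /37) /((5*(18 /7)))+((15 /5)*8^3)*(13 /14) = 5434460272787611 /2618149363200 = 2075.69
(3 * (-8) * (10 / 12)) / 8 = -5 / 2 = -2.50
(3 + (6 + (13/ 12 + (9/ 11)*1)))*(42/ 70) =1439/ 220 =6.54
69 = 69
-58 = -58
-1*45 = -45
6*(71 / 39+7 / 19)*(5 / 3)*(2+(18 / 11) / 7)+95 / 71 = 203499055 / 4051047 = 50.23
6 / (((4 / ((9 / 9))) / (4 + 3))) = 21 / 2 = 10.50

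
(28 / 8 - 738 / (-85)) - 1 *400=-387.82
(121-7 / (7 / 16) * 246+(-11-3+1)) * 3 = -11484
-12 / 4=-3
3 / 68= 0.04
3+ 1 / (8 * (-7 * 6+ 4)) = 911 / 304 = 3.00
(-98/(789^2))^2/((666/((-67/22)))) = -160867/1419531164500383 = -0.00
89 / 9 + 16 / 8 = 107 / 9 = 11.89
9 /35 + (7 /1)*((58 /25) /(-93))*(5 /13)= 0.19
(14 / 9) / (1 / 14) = 196 / 9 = 21.78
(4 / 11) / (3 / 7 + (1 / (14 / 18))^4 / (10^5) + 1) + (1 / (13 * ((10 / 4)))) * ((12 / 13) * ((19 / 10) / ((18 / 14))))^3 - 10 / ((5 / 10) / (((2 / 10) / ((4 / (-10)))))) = 18789865727903995082 / 1818495803406335625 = 10.33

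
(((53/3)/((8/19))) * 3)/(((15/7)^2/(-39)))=-641459/600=-1069.10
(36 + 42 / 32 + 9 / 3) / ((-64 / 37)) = -23.31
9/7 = 1.29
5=5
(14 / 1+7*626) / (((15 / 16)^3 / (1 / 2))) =9003008 / 3375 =2667.56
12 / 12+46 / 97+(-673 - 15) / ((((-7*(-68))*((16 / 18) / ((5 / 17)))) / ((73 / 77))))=30848771 / 30219574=1.02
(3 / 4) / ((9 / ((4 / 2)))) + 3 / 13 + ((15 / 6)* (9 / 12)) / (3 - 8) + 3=943 / 312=3.02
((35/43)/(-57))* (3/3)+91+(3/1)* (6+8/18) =270392/2451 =110.32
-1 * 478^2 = -228484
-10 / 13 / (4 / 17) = -85 / 26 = -3.27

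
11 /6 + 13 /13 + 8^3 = 3089 /6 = 514.83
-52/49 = -1.06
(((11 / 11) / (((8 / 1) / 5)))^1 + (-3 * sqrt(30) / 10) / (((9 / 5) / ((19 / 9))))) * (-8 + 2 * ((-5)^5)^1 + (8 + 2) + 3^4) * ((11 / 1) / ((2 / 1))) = -339185 / 16 + 1288903 * sqrt(30) / 108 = 44167.72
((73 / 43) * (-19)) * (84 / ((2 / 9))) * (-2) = 1048572 / 43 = 24385.40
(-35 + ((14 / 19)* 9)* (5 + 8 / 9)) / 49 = 0.08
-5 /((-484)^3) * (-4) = -5 /28344976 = -0.00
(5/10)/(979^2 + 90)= 1/1917062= 0.00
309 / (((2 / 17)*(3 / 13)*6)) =22763 / 12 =1896.92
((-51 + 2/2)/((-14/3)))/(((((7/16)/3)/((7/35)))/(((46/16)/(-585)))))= -46/637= -0.07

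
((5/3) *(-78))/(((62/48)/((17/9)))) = -17680/93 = -190.11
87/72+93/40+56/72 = 194/45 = 4.31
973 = 973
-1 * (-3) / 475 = 3 / 475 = 0.01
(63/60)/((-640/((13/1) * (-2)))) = 273/6400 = 0.04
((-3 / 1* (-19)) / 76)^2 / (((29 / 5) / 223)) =10035 / 464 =21.63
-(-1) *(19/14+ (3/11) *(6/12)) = 1.49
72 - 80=-8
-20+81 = 61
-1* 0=0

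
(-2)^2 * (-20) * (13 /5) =-208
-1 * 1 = -1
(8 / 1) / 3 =2.67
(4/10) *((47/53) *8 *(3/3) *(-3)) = -2256/265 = -8.51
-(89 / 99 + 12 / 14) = -1217 / 693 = -1.76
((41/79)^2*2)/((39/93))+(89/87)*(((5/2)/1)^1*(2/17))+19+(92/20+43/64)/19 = 15221047850189/729573898560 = 20.86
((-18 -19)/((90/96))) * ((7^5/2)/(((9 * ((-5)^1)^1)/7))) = 34824104/675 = 51591.27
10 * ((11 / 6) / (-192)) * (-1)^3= 55 / 576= 0.10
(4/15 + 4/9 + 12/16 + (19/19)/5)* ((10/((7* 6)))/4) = 299/3024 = 0.10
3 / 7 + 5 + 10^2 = 105.43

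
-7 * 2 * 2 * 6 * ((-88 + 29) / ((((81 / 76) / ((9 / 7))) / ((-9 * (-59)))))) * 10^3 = 6349344000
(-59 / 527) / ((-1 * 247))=59 / 130169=0.00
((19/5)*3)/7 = 57/35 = 1.63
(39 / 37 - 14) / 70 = -479 / 2590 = -0.18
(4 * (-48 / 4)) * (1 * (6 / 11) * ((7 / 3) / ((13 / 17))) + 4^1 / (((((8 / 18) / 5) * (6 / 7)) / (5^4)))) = -225236424 / 143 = -1575079.89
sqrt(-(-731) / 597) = sqrt(436407) / 597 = 1.11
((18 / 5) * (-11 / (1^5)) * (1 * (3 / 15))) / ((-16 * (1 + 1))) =0.25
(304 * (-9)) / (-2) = 1368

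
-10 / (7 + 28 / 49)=-70 / 53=-1.32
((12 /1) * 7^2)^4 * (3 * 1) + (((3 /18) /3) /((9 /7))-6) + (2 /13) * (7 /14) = 755246855708065 /2106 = 358616740602.12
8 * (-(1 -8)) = 56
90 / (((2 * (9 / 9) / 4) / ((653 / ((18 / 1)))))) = 6530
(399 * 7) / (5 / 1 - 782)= -133 / 37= -3.59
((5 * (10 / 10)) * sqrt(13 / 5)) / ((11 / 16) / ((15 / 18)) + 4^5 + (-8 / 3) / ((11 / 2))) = 1320 * sqrt(65) / 1352129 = 0.01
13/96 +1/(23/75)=7499/2208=3.40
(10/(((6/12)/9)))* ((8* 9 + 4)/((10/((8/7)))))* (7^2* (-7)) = -536256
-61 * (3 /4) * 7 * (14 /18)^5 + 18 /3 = -6704197 /78732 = -85.15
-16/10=-8/5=-1.60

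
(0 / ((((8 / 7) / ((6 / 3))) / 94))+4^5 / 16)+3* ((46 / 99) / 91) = 192238 / 3003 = 64.02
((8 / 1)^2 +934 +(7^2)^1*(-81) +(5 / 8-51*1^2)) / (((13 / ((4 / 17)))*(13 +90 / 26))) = -24171 / 7276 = -3.32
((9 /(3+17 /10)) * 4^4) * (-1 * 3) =-69120 /47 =-1470.64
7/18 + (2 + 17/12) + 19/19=173/36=4.81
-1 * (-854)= 854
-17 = -17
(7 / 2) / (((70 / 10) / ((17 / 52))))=17 / 104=0.16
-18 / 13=-1.38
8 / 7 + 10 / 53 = 494 / 371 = 1.33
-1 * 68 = -68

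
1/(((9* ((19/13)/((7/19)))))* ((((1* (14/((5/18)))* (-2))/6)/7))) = -455/38988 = -0.01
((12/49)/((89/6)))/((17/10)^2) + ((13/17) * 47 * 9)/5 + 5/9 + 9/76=281782366637/4310325180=65.37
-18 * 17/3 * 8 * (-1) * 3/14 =1224/7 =174.86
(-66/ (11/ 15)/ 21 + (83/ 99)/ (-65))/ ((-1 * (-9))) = -193631/ 405405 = -0.48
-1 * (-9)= 9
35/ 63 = 5/ 9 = 0.56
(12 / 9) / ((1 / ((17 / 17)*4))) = 16 / 3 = 5.33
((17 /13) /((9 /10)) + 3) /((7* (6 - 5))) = 521 /819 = 0.64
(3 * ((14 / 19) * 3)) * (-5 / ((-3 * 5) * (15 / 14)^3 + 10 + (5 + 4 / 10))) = 8643600 / 794903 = 10.87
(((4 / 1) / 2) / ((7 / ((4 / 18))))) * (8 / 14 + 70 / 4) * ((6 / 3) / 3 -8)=-11132 / 1323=-8.41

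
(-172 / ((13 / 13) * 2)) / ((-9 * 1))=86 / 9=9.56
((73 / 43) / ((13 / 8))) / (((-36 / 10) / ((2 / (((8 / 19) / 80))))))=-554800 / 5031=-110.28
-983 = -983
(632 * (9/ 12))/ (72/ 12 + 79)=474/ 85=5.58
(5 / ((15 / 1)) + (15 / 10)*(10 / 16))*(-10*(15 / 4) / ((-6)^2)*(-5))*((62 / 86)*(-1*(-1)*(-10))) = -1181875 / 24768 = -47.72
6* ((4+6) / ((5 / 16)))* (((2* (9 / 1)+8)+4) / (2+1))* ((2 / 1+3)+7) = 23040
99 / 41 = 2.41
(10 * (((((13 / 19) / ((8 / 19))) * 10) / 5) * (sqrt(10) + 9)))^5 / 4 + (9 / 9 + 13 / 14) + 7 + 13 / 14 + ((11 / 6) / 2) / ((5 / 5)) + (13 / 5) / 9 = 47577717078125 * sqrt(10) / 128 + 49870956079992923 / 40320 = 2412300369765.68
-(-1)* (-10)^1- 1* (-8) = -2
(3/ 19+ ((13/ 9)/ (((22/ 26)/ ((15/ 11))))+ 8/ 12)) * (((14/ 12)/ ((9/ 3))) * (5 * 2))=12.26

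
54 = 54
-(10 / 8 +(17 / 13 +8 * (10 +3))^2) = -7497489 / 676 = -11090.96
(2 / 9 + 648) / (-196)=-2917 / 882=-3.31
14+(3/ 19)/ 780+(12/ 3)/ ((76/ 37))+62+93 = 844481/ 4940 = 170.95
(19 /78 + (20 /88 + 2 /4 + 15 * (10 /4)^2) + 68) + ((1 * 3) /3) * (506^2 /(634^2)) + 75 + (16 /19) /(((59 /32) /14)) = 47311628589557 /193304258004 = 244.75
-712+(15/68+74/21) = -1011389/1428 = -708.26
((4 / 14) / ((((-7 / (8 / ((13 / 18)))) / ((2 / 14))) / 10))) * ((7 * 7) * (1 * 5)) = -158.24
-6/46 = -3/23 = -0.13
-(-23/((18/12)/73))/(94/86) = 144394/141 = 1024.07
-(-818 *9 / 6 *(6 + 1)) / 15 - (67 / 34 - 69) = 108737 / 170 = 639.63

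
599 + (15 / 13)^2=101456 / 169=600.33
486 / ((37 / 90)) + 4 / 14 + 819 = 518375 / 259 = 2001.45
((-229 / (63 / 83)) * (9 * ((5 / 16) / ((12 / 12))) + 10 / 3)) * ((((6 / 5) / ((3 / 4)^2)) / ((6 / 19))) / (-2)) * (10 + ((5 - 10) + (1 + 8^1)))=21306847 / 243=87682.50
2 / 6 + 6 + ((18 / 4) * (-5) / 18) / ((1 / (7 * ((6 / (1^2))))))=-277 / 6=-46.17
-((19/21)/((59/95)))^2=-3258025/1535121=-2.12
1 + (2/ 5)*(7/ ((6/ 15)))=8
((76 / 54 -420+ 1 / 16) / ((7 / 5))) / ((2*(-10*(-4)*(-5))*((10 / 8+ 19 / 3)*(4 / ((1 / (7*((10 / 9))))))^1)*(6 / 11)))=397771 / 68490240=0.01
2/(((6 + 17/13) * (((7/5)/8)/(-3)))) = -624/133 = -4.69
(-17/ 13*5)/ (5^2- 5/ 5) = -85/ 312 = -0.27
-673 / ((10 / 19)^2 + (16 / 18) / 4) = -2186577 / 1622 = -1348.07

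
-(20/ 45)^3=-0.09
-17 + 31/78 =-1295/78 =-16.60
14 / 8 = 7 / 4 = 1.75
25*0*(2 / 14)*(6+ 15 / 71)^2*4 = 0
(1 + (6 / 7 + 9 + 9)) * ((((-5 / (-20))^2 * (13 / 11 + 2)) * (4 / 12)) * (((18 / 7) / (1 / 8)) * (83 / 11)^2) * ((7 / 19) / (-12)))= -4787855 / 101156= -47.33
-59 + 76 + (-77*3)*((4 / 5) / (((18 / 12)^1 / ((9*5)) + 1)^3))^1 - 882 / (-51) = -67455047 / 506447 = -133.19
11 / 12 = 0.92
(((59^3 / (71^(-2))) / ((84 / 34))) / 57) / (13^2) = 17600364163 / 404586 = 43502.16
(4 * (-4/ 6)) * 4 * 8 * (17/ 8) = -544/ 3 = -181.33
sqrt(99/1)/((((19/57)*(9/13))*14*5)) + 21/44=1.09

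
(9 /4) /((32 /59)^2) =7.65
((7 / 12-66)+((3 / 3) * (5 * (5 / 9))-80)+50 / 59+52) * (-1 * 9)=190717 / 236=808.12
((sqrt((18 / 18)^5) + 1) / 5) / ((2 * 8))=1 / 40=0.02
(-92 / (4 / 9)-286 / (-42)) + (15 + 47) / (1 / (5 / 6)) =-3119 / 21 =-148.52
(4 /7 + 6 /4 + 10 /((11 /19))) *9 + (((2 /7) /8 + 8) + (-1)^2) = 56405 /308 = 183.13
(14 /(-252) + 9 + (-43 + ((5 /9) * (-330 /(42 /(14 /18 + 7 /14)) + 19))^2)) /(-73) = 11927921 /93874788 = 0.13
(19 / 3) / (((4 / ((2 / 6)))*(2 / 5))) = 1.32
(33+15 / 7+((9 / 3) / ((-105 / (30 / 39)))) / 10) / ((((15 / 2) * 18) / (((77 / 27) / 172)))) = 175879 / 40751100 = 0.00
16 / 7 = 2.29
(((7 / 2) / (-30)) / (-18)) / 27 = 7 / 29160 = 0.00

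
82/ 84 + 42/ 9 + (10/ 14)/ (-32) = 1259/ 224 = 5.62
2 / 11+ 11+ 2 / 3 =391 / 33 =11.85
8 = 8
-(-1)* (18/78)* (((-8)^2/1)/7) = 192/91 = 2.11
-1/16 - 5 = -5.06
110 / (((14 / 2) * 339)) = 110 / 2373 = 0.05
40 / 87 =0.46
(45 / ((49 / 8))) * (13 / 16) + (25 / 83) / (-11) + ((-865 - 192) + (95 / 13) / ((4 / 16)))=-1188550599 / 1163162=-1021.83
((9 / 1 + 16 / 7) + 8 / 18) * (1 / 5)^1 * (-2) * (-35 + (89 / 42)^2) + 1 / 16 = 318316843 / 2222640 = 143.22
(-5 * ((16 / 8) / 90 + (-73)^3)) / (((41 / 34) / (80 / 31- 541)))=-9934416035416 / 11439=-868468925.20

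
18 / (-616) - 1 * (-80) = 24631 / 308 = 79.97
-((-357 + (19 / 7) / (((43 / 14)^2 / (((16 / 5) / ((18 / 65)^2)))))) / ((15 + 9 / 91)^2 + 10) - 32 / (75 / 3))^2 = -405683141546454967316654569 / 54445092507463721195722500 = -7.45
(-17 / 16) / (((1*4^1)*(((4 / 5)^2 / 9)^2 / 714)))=-307243125 / 8192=-37505.26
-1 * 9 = -9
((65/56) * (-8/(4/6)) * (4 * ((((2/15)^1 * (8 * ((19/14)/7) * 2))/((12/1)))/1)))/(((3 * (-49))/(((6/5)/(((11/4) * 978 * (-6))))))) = -3952/4068218385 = -0.00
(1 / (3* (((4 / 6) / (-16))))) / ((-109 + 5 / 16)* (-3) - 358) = 128 / 511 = 0.25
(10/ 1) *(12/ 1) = 120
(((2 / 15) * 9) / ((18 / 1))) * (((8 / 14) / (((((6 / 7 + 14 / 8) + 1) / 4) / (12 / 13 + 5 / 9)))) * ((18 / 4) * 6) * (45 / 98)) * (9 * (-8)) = -3587328 / 64337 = -55.76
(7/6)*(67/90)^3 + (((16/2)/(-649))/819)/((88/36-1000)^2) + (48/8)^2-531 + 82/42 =-492.57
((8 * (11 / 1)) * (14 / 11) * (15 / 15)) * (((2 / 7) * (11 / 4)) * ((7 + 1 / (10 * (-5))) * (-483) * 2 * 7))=-103837272 / 25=-4153490.88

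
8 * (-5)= -40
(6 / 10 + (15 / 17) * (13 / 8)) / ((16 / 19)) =2.42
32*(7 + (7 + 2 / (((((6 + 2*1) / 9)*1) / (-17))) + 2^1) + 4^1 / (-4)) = -744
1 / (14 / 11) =11 / 14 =0.79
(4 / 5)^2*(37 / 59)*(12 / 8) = 888 / 1475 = 0.60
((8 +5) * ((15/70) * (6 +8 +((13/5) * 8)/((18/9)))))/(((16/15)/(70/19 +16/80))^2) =2915343171/3234560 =901.31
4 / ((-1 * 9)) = -4 / 9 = -0.44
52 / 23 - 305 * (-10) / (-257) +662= 3856296 / 5911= 652.39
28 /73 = 0.38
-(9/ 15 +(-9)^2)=-408/ 5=-81.60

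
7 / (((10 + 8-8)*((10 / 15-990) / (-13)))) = 39 / 4240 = 0.01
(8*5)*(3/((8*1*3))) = 5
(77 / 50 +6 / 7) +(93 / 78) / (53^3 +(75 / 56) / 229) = 2.40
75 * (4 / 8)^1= 75 / 2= 37.50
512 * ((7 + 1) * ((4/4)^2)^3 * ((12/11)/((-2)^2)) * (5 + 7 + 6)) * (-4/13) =-884736/143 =-6186.97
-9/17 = -0.53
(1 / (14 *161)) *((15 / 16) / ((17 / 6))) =0.00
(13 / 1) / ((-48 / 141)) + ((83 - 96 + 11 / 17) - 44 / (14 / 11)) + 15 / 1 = -133493 / 1904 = -70.11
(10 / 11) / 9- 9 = -881 / 99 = -8.90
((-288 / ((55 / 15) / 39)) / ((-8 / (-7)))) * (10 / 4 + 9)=-30824.18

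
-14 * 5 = -70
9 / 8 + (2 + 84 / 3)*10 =2409 / 8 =301.12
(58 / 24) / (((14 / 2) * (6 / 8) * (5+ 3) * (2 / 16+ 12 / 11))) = 319 / 6741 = 0.05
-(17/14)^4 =-83521/38416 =-2.17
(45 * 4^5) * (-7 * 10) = -3225600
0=0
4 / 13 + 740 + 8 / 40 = 48133 / 65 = 740.51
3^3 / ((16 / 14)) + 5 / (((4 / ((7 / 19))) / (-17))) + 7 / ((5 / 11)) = 23709 / 760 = 31.20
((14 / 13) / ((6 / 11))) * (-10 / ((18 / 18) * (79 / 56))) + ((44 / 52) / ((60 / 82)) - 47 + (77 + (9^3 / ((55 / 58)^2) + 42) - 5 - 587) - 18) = 259.86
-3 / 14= -0.21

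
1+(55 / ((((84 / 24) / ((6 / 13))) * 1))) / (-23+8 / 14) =1381 / 2041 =0.68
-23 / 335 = -0.07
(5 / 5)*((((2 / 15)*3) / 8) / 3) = 0.02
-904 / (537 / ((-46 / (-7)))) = -41584 / 3759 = -11.06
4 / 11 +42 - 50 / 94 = 21627 / 517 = 41.83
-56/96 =-7/12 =-0.58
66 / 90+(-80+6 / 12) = -2363 / 30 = -78.77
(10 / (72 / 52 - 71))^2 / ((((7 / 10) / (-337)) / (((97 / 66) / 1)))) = -110488820 / 7567791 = -14.60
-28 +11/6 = -157/6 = -26.17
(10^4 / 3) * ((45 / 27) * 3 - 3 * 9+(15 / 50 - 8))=-99000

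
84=84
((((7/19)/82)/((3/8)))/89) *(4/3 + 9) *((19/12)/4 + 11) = 118699/7487748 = 0.02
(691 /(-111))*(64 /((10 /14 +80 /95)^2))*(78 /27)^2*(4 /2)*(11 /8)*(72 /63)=-1662006201856 /385255359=-4314.04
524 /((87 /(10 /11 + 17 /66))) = 7.03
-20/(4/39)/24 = -65/8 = -8.12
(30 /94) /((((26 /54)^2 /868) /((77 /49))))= 1877.80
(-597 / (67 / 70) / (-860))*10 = 20895 / 2881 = 7.25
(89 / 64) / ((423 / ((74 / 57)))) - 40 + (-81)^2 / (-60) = -576139991 / 3857760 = -149.35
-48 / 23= -2.09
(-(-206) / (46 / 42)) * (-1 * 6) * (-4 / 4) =25956 / 23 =1128.52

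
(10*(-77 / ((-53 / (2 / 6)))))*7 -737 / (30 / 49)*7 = -13344023 / 1590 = -8392.47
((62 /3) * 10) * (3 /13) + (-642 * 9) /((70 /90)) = -671686 /91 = -7381.16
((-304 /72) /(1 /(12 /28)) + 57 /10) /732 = 817 /153720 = 0.01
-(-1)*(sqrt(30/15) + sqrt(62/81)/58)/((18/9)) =sqrt(62)/1044 + sqrt(2)/2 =0.71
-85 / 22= -3.86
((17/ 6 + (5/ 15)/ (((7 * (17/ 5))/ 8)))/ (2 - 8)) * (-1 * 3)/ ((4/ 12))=2103/ 476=4.42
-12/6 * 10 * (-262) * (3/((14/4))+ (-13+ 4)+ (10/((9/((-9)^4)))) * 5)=1336687320/7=190955331.43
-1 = -1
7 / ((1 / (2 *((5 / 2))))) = 35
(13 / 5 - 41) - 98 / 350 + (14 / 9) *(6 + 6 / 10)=-2131 / 75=-28.41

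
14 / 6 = 7 / 3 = 2.33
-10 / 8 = -5 / 4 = -1.25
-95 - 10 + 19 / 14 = -1451 / 14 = -103.64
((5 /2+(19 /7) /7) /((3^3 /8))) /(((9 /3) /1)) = 1132 /3969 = 0.29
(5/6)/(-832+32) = -1/960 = -0.00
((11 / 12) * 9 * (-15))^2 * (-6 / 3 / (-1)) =245025 / 8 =30628.12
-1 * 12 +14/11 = -118/11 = -10.73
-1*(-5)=5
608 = 608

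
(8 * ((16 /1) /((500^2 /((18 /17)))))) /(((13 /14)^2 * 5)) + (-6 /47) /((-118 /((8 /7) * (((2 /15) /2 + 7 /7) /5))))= 1697056064 /4356859609375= 0.00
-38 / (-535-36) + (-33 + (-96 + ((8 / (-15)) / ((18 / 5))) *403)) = -2908219 / 15417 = -188.64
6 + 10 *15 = 156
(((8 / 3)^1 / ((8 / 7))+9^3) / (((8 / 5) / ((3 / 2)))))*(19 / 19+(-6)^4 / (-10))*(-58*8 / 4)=20455759 / 2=10227879.50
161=161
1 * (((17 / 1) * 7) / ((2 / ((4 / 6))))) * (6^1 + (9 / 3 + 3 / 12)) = 4403 / 12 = 366.92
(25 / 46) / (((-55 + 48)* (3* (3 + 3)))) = -25 / 5796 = -0.00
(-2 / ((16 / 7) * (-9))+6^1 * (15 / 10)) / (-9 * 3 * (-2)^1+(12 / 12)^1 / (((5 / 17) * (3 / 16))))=3275 / 25968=0.13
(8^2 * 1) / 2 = 32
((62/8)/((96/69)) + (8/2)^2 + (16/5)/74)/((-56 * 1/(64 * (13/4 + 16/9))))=-30879143/248640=-124.19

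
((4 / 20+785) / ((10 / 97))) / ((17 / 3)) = 571233 / 425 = 1344.08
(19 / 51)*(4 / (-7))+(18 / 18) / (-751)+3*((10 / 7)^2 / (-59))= -35210129 / 110728191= -0.32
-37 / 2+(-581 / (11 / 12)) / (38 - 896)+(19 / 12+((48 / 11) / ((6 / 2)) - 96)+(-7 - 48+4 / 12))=-3121903 / 18876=-165.39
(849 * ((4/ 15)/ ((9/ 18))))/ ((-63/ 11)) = -24904/ 315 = -79.06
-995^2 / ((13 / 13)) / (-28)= 990025 / 28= 35358.04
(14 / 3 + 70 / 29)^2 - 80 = -226064 / 7569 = -29.87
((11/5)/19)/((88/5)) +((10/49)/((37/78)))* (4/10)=49237/275576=0.18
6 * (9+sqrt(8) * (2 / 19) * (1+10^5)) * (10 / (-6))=-4000040 * sqrt(2) / 19 - 90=-297822.15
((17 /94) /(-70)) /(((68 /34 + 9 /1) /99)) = -153 /6580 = -0.02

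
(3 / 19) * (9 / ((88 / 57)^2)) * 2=4617 / 3872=1.19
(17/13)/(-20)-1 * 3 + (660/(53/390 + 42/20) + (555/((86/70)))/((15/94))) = 3805809161/1218620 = 3123.05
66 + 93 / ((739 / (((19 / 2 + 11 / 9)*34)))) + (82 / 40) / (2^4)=79461457 / 709440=112.01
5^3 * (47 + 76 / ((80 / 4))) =6350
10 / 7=1.43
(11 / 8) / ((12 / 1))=11 / 96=0.11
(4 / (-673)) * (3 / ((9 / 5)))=-20 / 2019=-0.01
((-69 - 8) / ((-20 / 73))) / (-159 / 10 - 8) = -11.76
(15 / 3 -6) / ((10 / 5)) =-1 / 2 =-0.50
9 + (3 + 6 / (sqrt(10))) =3*sqrt(10) / 5 + 12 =13.90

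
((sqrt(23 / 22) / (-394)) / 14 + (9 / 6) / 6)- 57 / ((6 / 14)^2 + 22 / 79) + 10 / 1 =-809239 / 7156- sqrt(506) / 121352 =-113.09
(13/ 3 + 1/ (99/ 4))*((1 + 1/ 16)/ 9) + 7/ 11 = 16433/ 14256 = 1.15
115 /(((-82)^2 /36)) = 1035 /1681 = 0.62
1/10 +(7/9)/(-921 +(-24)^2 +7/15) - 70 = -5418823/77520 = -69.90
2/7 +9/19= 101/133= 0.76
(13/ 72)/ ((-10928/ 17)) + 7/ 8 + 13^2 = 133660147/ 786816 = 169.87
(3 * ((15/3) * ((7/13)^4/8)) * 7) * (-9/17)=-2268945/3884296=-0.58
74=74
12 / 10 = 6 / 5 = 1.20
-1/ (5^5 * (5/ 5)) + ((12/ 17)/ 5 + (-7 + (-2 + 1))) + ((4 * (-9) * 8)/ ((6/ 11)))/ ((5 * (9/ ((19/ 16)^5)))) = -371481252961/ 10444800000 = -35.57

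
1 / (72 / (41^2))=1681 / 72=23.35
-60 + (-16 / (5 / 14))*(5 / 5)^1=-524 / 5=-104.80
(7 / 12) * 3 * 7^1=49 / 4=12.25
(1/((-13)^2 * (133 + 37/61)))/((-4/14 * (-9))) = 427/24792300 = 0.00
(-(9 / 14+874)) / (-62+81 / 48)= 19592 / 1351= 14.50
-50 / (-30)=5 / 3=1.67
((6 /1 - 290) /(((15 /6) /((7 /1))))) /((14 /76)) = -21584 /5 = -4316.80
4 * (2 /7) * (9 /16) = 9 /14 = 0.64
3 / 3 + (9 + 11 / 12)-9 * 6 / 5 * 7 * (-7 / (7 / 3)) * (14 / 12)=16531 / 60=275.52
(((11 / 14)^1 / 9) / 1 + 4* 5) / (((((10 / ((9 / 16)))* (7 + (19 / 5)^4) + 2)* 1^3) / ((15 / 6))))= 1581875 / 120750616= 0.01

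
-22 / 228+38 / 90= 557 / 1710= 0.33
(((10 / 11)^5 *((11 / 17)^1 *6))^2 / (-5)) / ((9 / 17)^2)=-4.15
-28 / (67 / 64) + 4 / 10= -8826 / 335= -26.35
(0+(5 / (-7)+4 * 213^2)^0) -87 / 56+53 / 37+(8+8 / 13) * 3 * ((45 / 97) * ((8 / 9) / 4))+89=241796689 / 2612792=92.54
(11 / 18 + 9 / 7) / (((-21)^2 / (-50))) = -5975 / 27783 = -0.22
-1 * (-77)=77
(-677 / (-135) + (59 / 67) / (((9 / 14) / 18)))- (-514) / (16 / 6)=222.42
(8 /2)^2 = 16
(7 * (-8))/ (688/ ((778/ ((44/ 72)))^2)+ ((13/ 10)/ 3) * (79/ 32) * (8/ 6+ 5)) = -219645457920/ 26576205017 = -8.26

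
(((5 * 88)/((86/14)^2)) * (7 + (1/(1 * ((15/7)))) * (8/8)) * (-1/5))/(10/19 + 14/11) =-12616912/1303545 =-9.68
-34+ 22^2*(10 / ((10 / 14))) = 6742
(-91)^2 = 8281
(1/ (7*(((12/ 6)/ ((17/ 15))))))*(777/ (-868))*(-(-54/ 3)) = -5661/ 4340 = -1.30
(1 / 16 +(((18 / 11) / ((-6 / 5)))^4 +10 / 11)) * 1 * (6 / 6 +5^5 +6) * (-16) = -3249766332 / 14641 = -221963.41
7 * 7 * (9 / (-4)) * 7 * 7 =-5402.25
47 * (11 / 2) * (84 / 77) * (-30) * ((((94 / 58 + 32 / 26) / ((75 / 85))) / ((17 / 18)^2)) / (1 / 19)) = -3732382800 / 6409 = -582365.86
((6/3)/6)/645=1/1935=0.00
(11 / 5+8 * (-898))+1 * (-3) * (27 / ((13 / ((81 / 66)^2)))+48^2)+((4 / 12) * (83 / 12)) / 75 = -14103.15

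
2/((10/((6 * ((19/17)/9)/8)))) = 19/1020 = 0.02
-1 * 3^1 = -3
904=904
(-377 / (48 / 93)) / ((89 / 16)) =-11687 / 89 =-131.31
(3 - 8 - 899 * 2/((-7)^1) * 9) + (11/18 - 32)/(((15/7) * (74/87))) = 21347231/9324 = 2289.49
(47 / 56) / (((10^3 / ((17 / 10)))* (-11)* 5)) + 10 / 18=153992809 / 277200000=0.56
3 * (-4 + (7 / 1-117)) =-342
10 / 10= 1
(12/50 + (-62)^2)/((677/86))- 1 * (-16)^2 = 3932316/16925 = 232.34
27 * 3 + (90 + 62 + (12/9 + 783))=3052/3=1017.33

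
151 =151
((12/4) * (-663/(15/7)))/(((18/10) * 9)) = -1547/27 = -57.30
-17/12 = -1.42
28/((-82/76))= -25.95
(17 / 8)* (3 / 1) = 51 / 8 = 6.38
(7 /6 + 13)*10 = 425 /3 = 141.67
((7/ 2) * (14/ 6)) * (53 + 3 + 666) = 17689/ 3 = 5896.33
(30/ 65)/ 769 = 6/ 9997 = 0.00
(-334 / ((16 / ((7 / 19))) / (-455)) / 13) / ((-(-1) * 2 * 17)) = 40915 / 5168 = 7.92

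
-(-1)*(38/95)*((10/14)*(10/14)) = 10/49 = 0.20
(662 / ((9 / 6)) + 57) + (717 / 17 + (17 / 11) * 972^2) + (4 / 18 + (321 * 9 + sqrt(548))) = 2 * sqrt(137) + 2463155423 / 1683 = 1463573.87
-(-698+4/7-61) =5309/7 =758.43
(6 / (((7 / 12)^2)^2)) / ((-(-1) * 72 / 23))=16.55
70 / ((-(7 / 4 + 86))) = -280 / 351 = -0.80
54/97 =0.56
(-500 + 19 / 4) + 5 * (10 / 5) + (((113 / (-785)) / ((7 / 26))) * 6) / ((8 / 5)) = -2141973 / 4396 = -487.26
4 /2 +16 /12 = 10 /3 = 3.33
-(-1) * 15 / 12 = 5 / 4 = 1.25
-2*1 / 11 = -2 / 11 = -0.18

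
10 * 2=20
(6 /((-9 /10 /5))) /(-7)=100 /21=4.76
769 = 769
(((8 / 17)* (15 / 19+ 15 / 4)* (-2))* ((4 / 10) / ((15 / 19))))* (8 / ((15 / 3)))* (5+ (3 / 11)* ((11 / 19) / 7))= -983296 / 56525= -17.40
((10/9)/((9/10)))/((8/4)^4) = 25/324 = 0.08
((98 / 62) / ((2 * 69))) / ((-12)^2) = 49 / 616032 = 0.00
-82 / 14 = -41 / 7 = -5.86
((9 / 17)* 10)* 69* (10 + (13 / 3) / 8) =261855 / 68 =3850.81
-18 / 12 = -3 / 2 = -1.50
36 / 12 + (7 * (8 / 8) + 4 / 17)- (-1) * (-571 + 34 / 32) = -559.70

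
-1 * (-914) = 914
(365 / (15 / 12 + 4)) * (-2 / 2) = -1460 / 21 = -69.52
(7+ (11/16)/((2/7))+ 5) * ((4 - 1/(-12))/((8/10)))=112945/1536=73.53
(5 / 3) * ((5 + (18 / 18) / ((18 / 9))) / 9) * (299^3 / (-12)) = -1470199445 / 648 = -2268826.30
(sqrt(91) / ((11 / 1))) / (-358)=-sqrt(91) / 3938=-0.00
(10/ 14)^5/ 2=3125/ 33614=0.09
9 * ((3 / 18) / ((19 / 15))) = 45 / 38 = 1.18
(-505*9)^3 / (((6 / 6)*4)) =-23471544656.25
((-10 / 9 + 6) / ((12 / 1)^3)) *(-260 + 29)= -847 / 1296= -0.65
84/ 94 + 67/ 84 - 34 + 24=-8.31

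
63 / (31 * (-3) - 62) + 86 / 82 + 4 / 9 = 62158 / 57195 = 1.09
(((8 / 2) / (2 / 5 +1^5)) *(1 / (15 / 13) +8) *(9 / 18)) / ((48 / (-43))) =-817 / 72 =-11.35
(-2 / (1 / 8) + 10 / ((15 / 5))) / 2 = -19 / 3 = -6.33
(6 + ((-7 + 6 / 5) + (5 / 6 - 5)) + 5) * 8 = 8.27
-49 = -49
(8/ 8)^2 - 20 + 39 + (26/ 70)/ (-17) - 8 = 7127/ 595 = 11.98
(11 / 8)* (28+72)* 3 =825 / 2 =412.50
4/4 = 1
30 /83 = 0.36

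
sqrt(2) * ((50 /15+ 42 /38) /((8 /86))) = 10879 * sqrt(2) /228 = 67.48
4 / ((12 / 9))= 3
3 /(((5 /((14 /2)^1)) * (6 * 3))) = 7 /30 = 0.23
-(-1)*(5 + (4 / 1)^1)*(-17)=-153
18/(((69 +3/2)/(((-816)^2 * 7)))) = 55931904/47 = 1190040.51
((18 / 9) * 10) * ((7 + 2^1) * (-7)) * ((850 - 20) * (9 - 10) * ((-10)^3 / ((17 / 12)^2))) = -150595200000 / 289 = -521090657.44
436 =436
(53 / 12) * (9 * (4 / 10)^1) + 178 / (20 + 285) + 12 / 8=1097 / 61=17.98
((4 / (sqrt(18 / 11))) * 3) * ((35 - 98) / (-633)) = 42 * sqrt(22) / 211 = 0.93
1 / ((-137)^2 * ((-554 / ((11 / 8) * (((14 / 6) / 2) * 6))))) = -0.00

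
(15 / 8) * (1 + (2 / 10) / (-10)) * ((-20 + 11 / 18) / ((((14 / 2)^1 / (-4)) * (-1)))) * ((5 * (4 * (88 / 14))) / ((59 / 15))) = -38390 / 59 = -650.68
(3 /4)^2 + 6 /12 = 17 /16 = 1.06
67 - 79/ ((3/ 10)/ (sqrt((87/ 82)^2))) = -8708/ 41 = -212.39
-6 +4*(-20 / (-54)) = -122 / 27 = -4.52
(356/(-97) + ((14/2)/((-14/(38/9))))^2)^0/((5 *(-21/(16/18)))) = -0.01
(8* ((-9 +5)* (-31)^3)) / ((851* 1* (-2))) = -476656 / 851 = -560.11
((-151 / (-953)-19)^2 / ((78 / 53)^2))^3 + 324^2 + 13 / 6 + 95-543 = 23765768894822615863209507366272495 / 5271995630692613889002700738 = 4507926.52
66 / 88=3 / 4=0.75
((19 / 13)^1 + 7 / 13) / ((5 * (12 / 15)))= 1 / 2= 0.50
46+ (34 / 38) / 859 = 750783 / 16321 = 46.00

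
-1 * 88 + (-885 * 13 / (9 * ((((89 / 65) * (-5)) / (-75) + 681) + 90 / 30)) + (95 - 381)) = -250700261 / 666989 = -375.87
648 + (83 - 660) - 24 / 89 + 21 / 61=385864 / 5429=71.07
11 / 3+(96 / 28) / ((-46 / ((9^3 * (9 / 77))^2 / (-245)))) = 4122245411 / 701608215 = 5.88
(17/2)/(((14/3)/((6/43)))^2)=1377/181202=0.01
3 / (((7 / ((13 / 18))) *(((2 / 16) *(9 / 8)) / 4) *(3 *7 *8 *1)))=208 / 3969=0.05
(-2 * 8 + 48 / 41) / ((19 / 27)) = -21.07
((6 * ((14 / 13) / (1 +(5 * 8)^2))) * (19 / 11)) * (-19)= -30324 / 228943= -0.13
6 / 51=0.12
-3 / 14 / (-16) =3 / 224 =0.01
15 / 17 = 0.88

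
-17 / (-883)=17 / 883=0.02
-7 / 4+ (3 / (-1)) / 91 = -649 / 364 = -1.78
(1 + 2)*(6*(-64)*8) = -9216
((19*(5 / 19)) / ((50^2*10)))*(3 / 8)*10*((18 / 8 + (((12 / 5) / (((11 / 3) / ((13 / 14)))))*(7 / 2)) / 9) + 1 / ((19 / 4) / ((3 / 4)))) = 33159 / 16720000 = 0.00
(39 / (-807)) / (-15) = 13 / 4035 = 0.00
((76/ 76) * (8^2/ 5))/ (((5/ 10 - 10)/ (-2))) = 2.69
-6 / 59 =-0.10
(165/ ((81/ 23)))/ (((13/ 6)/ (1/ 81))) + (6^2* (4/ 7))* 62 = 84628366/ 66339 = 1275.70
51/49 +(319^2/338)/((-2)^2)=5055241/66248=76.31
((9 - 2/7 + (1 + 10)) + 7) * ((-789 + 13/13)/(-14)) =73678/49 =1503.63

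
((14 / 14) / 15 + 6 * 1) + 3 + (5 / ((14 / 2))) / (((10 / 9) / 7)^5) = 425873947 / 60000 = 7097.90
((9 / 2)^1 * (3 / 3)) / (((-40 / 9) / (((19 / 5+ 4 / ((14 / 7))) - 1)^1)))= -243 / 50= -4.86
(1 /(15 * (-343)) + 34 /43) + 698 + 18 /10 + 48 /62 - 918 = -297149330 /1371657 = -216.64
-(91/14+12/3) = -21/2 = -10.50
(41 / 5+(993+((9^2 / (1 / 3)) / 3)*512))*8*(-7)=-11892496 / 5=-2378499.20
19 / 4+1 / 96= 4.76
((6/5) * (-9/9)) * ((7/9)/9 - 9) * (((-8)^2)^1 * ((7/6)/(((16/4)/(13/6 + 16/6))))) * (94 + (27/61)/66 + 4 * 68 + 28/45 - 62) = 10785229712824/36686925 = 293980.20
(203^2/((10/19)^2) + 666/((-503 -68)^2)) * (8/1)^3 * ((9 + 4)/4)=247544114.76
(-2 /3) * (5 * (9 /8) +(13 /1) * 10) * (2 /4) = -1085 /24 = -45.21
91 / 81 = 1.12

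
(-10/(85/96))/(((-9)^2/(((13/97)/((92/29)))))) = -6032/1024029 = -0.01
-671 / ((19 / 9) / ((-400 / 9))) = 268400 / 19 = 14126.32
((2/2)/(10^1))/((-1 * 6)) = -1/60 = -0.02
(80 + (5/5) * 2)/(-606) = -41/303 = -0.14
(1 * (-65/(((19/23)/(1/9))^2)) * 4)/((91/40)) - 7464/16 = -191819371/409374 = -468.57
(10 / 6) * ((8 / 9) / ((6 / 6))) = 40 / 27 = 1.48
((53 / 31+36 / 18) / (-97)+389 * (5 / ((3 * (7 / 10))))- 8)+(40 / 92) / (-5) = 1333380563 / 1452381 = 918.07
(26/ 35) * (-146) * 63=-34164/ 5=-6832.80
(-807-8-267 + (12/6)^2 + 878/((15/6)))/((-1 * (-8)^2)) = 1817/160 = 11.36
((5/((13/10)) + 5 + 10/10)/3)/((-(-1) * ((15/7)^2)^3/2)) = 30118144/444234375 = 0.07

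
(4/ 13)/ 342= 2/ 2223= 0.00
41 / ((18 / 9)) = 41 / 2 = 20.50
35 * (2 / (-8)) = -8.75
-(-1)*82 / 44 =41 / 22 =1.86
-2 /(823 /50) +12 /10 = 4438 /4115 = 1.08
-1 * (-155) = 155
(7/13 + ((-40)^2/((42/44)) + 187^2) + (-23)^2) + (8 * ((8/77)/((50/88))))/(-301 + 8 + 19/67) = 1243976857843/33462975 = 37174.72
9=9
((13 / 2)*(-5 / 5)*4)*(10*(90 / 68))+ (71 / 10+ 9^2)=-43523 / 170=-256.02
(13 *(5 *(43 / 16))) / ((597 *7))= 2795 / 66864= 0.04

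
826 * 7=5782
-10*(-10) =100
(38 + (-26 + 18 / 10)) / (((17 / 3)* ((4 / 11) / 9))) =20493 / 340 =60.27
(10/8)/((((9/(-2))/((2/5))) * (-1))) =1/9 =0.11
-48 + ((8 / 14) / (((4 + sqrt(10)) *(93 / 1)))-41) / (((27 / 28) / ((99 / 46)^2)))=-12049321 / 49197-242 *sqrt(10) / 49197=-244.94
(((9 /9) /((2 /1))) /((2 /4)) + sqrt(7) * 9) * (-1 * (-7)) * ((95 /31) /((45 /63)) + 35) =8526 /31 + 76734 * sqrt(7) /31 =6824.03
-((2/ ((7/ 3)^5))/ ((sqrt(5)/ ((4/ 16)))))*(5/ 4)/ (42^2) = -27*sqrt(5)/ 26353376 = -0.00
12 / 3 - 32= -28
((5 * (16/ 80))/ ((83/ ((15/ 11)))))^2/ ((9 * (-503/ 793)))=-19825/ 419285207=-0.00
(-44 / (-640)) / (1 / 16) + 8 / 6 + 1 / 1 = 103 / 30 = 3.43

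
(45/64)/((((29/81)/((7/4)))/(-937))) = -23907555/7424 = -3220.31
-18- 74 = -92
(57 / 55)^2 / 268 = 3249 / 810700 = 0.00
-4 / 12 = -1 / 3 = -0.33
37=37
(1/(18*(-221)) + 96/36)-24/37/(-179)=70345633/26346294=2.67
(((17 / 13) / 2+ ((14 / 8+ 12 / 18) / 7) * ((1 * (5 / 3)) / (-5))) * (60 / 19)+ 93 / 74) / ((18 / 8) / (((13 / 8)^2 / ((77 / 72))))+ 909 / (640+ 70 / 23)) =36385206845 / 28595650503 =1.27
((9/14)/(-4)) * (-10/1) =45/28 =1.61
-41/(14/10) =-205/7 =-29.29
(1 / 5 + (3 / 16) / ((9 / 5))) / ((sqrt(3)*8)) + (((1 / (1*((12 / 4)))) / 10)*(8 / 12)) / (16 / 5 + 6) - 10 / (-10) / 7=0.17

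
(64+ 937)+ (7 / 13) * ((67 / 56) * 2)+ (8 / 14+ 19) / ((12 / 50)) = 1183549 / 1092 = 1083.84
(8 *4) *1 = 32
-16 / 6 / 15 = -8 / 45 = -0.18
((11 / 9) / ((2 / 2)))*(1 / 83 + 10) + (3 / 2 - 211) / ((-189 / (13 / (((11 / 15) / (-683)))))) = -13408.76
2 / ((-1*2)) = -1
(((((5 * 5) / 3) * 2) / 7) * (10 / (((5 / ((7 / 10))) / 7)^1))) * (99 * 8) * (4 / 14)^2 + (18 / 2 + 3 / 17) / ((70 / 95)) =181002 / 119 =1521.03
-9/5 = -1.80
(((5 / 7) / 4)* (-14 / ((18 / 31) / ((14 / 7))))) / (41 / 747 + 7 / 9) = -10.34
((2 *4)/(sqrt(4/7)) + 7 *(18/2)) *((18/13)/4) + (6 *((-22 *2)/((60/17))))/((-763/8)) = 18 *sqrt(7)/13 + 2240897/99190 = 26.26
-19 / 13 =-1.46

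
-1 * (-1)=1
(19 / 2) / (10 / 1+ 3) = 19 / 26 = 0.73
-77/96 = -0.80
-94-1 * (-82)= -12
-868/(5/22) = -19096/5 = -3819.20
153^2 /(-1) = -23409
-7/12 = -0.58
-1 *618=-618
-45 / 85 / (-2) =9 / 34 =0.26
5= 5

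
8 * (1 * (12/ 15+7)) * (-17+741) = 225888/ 5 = 45177.60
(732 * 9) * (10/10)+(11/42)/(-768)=212502517/32256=6588.00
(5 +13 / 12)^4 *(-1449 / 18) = -4572116801 / 41472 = -110245.87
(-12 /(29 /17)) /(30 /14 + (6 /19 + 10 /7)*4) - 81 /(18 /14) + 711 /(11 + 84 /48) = -4788015 /598009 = -8.01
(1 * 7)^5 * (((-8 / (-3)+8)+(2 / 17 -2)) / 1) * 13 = 97883968 / 51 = 1919293.49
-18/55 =-0.33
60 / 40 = 3 / 2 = 1.50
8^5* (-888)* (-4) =116391936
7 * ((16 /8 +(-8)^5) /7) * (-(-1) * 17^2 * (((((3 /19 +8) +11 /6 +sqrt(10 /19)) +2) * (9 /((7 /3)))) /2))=-58250854161 /266 - 127836549 * sqrt(190) /133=-232237084.99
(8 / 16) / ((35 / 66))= 33 / 35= 0.94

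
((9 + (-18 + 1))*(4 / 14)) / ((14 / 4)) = -32 / 49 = -0.65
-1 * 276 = -276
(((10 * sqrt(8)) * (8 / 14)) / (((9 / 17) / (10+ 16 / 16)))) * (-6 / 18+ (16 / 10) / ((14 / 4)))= 38896 * sqrt(2) / 1323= 41.58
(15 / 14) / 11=15 / 154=0.10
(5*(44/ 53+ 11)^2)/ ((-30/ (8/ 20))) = -131043/ 14045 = -9.33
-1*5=-5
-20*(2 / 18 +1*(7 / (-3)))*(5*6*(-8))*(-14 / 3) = 448000 / 9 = 49777.78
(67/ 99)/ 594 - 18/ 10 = -528919/ 294030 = -1.80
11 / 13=0.85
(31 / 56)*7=31 / 8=3.88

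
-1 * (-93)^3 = 804357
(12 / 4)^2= 9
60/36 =5/3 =1.67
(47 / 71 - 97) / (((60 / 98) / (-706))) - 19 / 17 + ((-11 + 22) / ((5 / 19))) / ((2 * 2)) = 2681952163 / 24140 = 111099.92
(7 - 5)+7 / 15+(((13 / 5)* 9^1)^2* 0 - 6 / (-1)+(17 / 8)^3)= 138719 / 7680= 18.06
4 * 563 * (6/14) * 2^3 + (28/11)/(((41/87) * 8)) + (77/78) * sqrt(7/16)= 77 * sqrt(7)/312 + 48755559/6314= 7722.47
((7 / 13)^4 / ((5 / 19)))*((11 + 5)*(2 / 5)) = 1459808 / 714025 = 2.04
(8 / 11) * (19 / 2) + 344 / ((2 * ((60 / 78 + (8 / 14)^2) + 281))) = 14862024 / 1976645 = 7.52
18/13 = 1.38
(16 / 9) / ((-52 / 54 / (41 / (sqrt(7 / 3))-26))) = 48-984*sqrt(21) / 91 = -1.55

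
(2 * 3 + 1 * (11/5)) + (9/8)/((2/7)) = 971/80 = 12.14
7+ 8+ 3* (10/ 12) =35/ 2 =17.50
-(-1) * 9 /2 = 9 /2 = 4.50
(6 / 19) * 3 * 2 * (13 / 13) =36 / 19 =1.89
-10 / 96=-5 / 48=-0.10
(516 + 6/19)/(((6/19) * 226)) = 1635/226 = 7.23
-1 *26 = -26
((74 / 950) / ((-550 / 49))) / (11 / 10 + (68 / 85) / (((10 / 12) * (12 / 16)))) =-259 / 88825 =-0.00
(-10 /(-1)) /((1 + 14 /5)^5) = 31250 /2476099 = 0.01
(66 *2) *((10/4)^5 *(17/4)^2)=29803125/128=232836.91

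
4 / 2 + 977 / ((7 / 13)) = 12715 / 7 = 1816.43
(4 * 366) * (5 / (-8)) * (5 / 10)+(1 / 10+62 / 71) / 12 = -3897209 / 8520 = -457.42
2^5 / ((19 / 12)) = 384 / 19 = 20.21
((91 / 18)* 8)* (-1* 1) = -364 / 9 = -40.44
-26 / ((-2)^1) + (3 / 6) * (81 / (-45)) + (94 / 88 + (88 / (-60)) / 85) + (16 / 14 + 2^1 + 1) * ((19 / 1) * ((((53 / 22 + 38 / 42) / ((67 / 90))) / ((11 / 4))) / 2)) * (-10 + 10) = 13.15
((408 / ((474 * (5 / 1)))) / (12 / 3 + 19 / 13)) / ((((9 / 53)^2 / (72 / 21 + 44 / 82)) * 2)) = 1412915764 / 651962115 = 2.17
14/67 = 0.21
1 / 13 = 0.08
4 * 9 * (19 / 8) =171 / 2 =85.50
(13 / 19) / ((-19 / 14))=-182 / 361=-0.50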